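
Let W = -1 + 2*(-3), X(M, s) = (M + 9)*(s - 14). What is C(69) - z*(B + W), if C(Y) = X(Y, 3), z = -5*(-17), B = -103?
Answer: 8492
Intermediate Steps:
z = 85
X(M, s) = (-14 + s)*(9 + M) (X(M, s) = (9 + M)*(-14 + s) = (-14 + s)*(9 + M))
C(Y) = -99 - 11*Y (C(Y) = -126 - 14*Y + 9*3 + Y*3 = -126 - 14*Y + 27 + 3*Y = -99 - 11*Y)
W = -7 (W = -1 - 6 = -7)
C(69) - z*(B + W) = (-99 - 11*69) - 85*(-103 - 7) = (-99 - 759) - 85*(-110) = -858 - 1*(-9350) = -858 + 9350 = 8492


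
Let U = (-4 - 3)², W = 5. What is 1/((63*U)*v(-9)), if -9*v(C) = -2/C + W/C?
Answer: 3/343 ≈ 0.0087464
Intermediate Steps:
v(C) = -1/(3*C) (v(C) = -(-2/C + 5/C)/9 = -1/(3*C))
U = 49 (U = (-7)² = 49)
1/((63*U)*v(-9)) = 1/((63*49)*(-⅓/(-9))) = 1/(3087*(-⅓*(-⅑))) = 1/(3087*(1/27)) = 1/(343/3) = 3/343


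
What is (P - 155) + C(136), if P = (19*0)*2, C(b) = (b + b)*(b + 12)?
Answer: 40101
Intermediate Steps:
C(b) = 2*b*(12 + b) (C(b) = (2*b)*(12 + b) = 2*b*(12 + b))
P = 0 (P = 0*2 = 0)
(P - 155) + C(136) = (0 - 155) + 2*136*(12 + 136) = -155 + 2*136*148 = -155 + 40256 = 40101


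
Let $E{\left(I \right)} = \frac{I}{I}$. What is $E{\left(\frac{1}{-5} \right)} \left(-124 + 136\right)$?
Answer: $12$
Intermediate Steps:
$E{\left(I \right)} = 1$
$E{\left(\frac{1}{-5} \right)} \left(-124 + 136\right) = 1 \left(-124 + 136\right) = 1 \cdot 12 = 12$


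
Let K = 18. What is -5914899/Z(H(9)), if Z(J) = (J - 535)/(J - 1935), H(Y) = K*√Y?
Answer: -11125925019/481 ≈ -2.3131e+7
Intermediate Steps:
H(Y) = 18*√Y
Z(J) = (-535 + J)/(-1935 + J)
-5914899/Z(H(9)) = -5914899*(-1935 + 18*√9)/(-535 + 18*√9) = -5914899*(-1935 + 18*3)/(-535 + 18*3) = -5914899*(-1935 + 54)/(-535 + 54) = -5914899/(-481/(-1881)) = -5914899/((-1/1881*(-481))) = -5914899/481/1881 = -5914899*1881/481 = -11125925019/481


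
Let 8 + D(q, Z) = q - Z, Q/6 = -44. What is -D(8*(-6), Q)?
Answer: -208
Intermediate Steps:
Q = -264 (Q = 6*(-44) = -264)
D(q, Z) = -8 + q - Z (D(q, Z) = -8 + (q - Z) = -8 + q - Z)
-D(8*(-6), Q) = -(-8 + 8*(-6) - 1*(-264)) = -(-8 - 48 + 264) = -1*208 = -208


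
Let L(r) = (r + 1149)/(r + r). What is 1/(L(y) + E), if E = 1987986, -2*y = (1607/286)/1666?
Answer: 3214/5294446763 ≈ 6.0705e-7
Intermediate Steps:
y = -1607/952952 (y = -1607/286/(2*1666) = -1607*(1/286)/(2*1666) = -1607/(572*1666) = -½*1607/476476 = -1607/952952 ≈ -0.0016863)
L(r) = (1149 + r)/(2*r) (L(r) = (1149 + r)/((2*r)) = (1149 + r)*(1/(2*r)) = (1149 + r)/(2*r))
1/(L(y) + E) = 1/((1149 - 1607/952952)/(2*(-1607/952952)) + 1987986) = 1/((½)*(-952952/1607)*(1094940241/952952) + 1987986) = 1/(-1094940241/3214 + 1987986) = 1/(5294446763/3214) = 3214/5294446763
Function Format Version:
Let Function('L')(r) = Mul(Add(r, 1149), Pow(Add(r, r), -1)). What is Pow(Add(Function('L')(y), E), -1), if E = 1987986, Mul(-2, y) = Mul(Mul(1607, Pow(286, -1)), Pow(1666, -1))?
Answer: Rational(3214, 5294446763) ≈ 6.0705e-7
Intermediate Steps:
y = Rational(-1607, 952952) (y = Mul(Rational(-1, 2), Mul(Mul(1607, Pow(286, -1)), Pow(1666, -1))) = Mul(Rational(-1, 2), Mul(Mul(1607, Rational(1, 286)), Rational(1, 1666))) = Mul(Rational(-1, 2), Mul(Rational(1607, 286), Rational(1, 1666))) = Mul(Rational(-1, 2), Rational(1607, 476476)) = Rational(-1607, 952952) ≈ -0.0016863)
Function('L')(r) = Mul(Rational(1, 2), Pow(r, -1), Add(1149, r)) (Function('L')(r) = Mul(Add(1149, r), Pow(Mul(2, r), -1)) = Mul(Add(1149, r), Mul(Rational(1, 2), Pow(r, -1))) = Mul(Rational(1, 2), Pow(r, -1), Add(1149, r)))
Pow(Add(Function('L')(y), E), -1) = Pow(Add(Mul(Rational(1, 2), Pow(Rational(-1607, 952952), -1), Add(1149, Rational(-1607, 952952))), 1987986), -1) = Pow(Add(Mul(Rational(1, 2), Rational(-952952, 1607), Rational(1094940241, 952952)), 1987986), -1) = Pow(Add(Rational(-1094940241, 3214), 1987986), -1) = Pow(Rational(5294446763, 3214), -1) = Rational(3214, 5294446763)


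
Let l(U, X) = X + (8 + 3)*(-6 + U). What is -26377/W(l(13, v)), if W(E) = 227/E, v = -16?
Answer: -1608997/227 ≈ -7088.1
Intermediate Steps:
l(U, X) = -66 + X + 11*U (l(U, X) = X + 11*(-6 + U) = X + (-66 + 11*U) = -66 + X + 11*U)
-26377/W(l(13, v)) = -26377/(227/(-66 - 16 + 11*13)) = -26377/(227/(-66 - 16 + 143)) = -26377/(227/61) = -26377/(227*(1/61)) = -26377/227/61 = -26377*61/227 = -1608997/227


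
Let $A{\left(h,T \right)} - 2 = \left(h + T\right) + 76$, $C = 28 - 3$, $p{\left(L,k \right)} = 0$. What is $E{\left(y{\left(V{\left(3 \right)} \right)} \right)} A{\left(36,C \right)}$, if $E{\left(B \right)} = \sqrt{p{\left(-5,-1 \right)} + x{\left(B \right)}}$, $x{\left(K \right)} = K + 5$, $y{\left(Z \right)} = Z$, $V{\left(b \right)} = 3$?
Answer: $278 \sqrt{2} \approx 393.15$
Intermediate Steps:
$x{\left(K \right)} = 5 + K$
$E{\left(B \right)} = \sqrt{5 + B}$ ($E{\left(B \right)} = \sqrt{0 + \left(5 + B\right)} = \sqrt{5 + B}$)
$C = 25$ ($C = 28 - 3 = 25$)
$A{\left(h,T \right)} = 78 + T + h$ ($A{\left(h,T \right)} = 2 + \left(\left(h + T\right) + 76\right) = 2 + \left(\left(T + h\right) + 76\right) = 2 + \left(76 + T + h\right) = 78 + T + h$)
$E{\left(y{\left(V{\left(3 \right)} \right)} \right)} A{\left(36,C \right)} = \sqrt{5 + 3} \left(78 + 25 + 36\right) = \sqrt{8} \cdot 139 = 2 \sqrt{2} \cdot 139 = 278 \sqrt{2}$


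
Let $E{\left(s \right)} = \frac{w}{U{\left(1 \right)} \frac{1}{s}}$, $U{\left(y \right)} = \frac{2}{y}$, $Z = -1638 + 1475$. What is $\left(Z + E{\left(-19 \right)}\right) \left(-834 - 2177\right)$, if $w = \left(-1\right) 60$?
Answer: $-1225477$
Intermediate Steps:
$Z = -163$
$w = -60$
$E{\left(s \right)} = - 30 s$ ($E{\left(s \right)} = - \frac{60}{\frac{2}{1} \frac{1}{s}} = - \frac{60}{2 \cdot 1 \frac{1}{s}} = - \frac{60}{2 \frac{1}{s}} = - 60 \frac{s}{2} = - 30 s$)
$\left(Z + E{\left(-19 \right)}\right) \left(-834 - 2177\right) = \left(-163 - -570\right) \left(-834 - 2177\right) = \left(-163 + 570\right) \left(-3011\right) = 407 \left(-3011\right) = -1225477$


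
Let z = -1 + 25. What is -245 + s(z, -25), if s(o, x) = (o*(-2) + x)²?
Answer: 5084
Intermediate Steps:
z = 24
s(o, x) = (x - 2*o)² (s(o, x) = (-2*o + x)² = (x - 2*o)²)
-245 + s(z, -25) = -245 + (-1*(-25) + 2*24)² = -245 + (25 + 48)² = -245 + 73² = -245 + 5329 = 5084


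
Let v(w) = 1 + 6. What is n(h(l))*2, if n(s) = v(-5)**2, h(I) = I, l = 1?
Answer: 98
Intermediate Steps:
v(w) = 7
n(s) = 49 (n(s) = 7**2 = 49)
n(h(l))*2 = 49*2 = 98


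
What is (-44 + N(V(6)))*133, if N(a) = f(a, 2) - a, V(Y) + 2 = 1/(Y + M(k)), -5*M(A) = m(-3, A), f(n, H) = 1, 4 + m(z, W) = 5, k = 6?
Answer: -158802/29 ≈ -5475.9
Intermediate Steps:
m(z, W) = 1 (m(z, W) = -4 + 5 = 1)
M(A) = -⅕ (M(A) = -⅕*1 = -⅕)
V(Y) = -2 + 1/(-⅕ + Y) (V(Y) = -2 + 1/(Y - ⅕) = -2 + 1/(-⅕ + Y))
N(a) = 1 - a
(-44 + N(V(6)))*133 = (-44 + (1 - (7 - 10*6)/(-1 + 5*6)))*133 = (-44 + (1 - (7 - 60)/(-1 + 30)))*133 = (-44 + (1 - (-53)/29))*133 = (-44 + (1 - 1*(-53/29)))*133 = (-44 + (1 + 53/29))*133 = (-44 + 82/29)*133 = -1194/29*133 = -158802/29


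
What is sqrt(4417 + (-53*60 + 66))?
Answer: sqrt(1303) ≈ 36.097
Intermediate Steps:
sqrt(4417 + (-53*60 + 66)) = sqrt(4417 + (-3180 + 66)) = sqrt(4417 - 3114) = sqrt(1303)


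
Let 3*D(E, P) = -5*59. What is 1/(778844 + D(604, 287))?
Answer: 3/2336237 ≈ 1.2841e-6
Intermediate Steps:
D(E, P) = -295/3 (D(E, P) = (-5*59)/3 = (⅓)*(-295) = -295/3)
1/(778844 + D(604, 287)) = 1/(778844 - 295/3) = 1/(2336237/3) = 3/2336237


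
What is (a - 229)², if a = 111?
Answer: 13924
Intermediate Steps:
(a - 229)² = (111 - 229)² = (-118)² = 13924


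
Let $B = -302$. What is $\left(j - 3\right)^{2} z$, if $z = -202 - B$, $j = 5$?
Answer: $400$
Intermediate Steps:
$z = 100$ ($z = -202 - -302 = -202 + 302 = 100$)
$\left(j - 3\right)^{2} z = \left(5 - 3\right)^{2} \cdot 100 = 2^{2} \cdot 100 = 4 \cdot 100 = 400$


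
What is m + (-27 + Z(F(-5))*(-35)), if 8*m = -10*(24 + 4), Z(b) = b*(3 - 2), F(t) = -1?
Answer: -27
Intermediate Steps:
Z(b) = b (Z(b) = b*1 = b)
m = -35 (m = (-10*(24 + 4))/8 = (-10*28)/8 = (⅛)*(-280) = -35)
m + (-27 + Z(F(-5))*(-35)) = -35 + (-27 - 1*(-35)) = -35 + (-27 + 35) = -35 + 8 = -27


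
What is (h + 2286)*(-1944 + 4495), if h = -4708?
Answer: -6178522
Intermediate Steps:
(h + 2286)*(-1944 + 4495) = (-4708 + 2286)*(-1944 + 4495) = -2422*2551 = -6178522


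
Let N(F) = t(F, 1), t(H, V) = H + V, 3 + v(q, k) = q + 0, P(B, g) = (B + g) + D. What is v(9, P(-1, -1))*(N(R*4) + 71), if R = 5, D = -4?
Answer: 552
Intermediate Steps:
P(B, g) = -4 + B + g (P(B, g) = (B + g) - 4 = -4 + B + g)
v(q, k) = -3 + q (v(q, k) = -3 + (q + 0) = -3 + q)
N(F) = 1 + F (N(F) = F + 1 = 1 + F)
v(9, P(-1, -1))*(N(R*4) + 71) = (-3 + 9)*((1 + 5*4) + 71) = 6*((1 + 20) + 71) = 6*(21 + 71) = 6*92 = 552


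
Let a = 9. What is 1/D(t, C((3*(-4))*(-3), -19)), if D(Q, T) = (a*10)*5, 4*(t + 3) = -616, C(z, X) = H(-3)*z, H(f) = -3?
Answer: 1/450 ≈ 0.0022222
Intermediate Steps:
C(z, X) = -3*z
t = -157 (t = -3 + (1/4)*(-616) = -3 - 154 = -157)
D(Q, T) = 450 (D(Q, T) = (9*10)*5 = 90*5 = 450)
1/D(t, C((3*(-4))*(-3), -19)) = 1/450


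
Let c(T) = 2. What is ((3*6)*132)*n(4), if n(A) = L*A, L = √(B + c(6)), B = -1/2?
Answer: 4752*√6 ≈ 11640.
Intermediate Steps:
B = -½ (B = -1*½ = -½ ≈ -0.50000)
L = √6/2 (L = √(-½ + 2) = √(3/2) = √6/2 ≈ 1.2247)
n(A) = A*√6/2 (n(A) = (√6/2)*A = A*√6/2)
((3*6)*132)*n(4) = ((3*6)*132)*((½)*4*√6) = (18*132)*(2*√6) = 2376*(2*√6) = 4752*√6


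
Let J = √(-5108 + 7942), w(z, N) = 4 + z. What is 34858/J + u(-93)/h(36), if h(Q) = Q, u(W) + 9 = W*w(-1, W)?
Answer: -8 + 17429*√2834/1417 ≈ 646.79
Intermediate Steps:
u(W) = -9 + 3*W (u(W) = -9 + W*(4 - 1) = -9 + W*3 = -9 + 3*W)
J = √2834 ≈ 53.235
34858/J + u(-93)/h(36) = 34858/(√2834) + (-9 + 3*(-93))/36 = 34858*(√2834/2834) + (-9 - 279)*(1/36) = 17429*√2834/1417 - 288*1/36 = 17429*√2834/1417 - 8 = -8 + 17429*√2834/1417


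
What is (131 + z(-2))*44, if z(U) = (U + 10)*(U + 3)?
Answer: 6116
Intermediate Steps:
z(U) = (3 + U)*(10 + U) (z(U) = (10 + U)*(3 + U) = (3 + U)*(10 + U))
(131 + z(-2))*44 = (131 + (30 + (-2)² + 13*(-2)))*44 = (131 + (30 + 4 - 26))*44 = (131 + 8)*44 = 139*44 = 6116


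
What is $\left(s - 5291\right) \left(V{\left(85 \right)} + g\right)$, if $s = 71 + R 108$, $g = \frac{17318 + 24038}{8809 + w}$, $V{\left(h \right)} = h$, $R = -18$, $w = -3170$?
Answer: $- \frac{3730087044}{5639} \approx -6.6148 \cdot 10^{5}$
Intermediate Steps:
$g = \frac{41356}{5639}$ ($g = \frac{17318 + 24038}{8809 - 3170} = \frac{41356}{5639} \approx 7.3339$)
$s = -1873$ ($s = 71 - 1944 = -1873$)
$\left(s - 5291\right) \left(V{\left(85 \right)} + g\right) = \left(-1873 - 5291\right) \left(85 + \frac{41356}{5639}\right) = \left(-7164\right) \frac{520671}{5639} = - \frac{3730087044}{5639}$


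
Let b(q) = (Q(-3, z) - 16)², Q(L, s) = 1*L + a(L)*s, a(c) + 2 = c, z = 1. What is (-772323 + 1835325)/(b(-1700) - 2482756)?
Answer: -531501/1241090 ≈ -0.42825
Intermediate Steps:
a(c) = -2 + c
Q(L, s) = L + s*(-2 + L) (Q(L, s) = 1*L + (-2 + L)*s = L + s*(-2 + L))
b(q) = 576 (b(q) = ((-3 + 1*(-2 - 3)) - 16)² = ((-3 + 1*(-5)) - 16)² = ((-3 - 5) - 16)² = (-8 - 16)² = (-24)² = 576)
(-772323 + 1835325)/(b(-1700) - 2482756) = (-772323 + 1835325)/(576 - 2482756) = 1063002/(-2482180) = 1063002*(-1/2482180) = -531501/1241090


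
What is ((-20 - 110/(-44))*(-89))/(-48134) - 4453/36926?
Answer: -271852947/1777396084 ≈ -0.15295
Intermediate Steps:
((-20 - 110/(-44))*(-89))/(-48134) - 4453/36926 = ((-20 - 110*(-1/44))*(-89))*(-1/48134) - 4453*1/36926 = ((-20 + 5/2)*(-89))*(-1/48134) - 4453/36926 = -35/2*(-89)*(-1/48134) - 4453/36926 = (3115/2)*(-1/48134) - 4453/36926 = -3115/96268 - 4453/36926 = -271852947/1777396084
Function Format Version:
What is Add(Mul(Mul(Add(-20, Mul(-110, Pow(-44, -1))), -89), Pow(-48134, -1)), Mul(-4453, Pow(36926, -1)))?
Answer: Rational(-271852947, 1777396084) ≈ -0.15295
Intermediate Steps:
Add(Mul(Mul(Add(-20, Mul(-110, Pow(-44, -1))), -89), Pow(-48134, -1)), Mul(-4453, Pow(36926, -1))) = Add(Mul(Mul(Add(-20, Mul(-110, Rational(-1, 44))), -89), Rational(-1, 48134)), Mul(-4453, Rational(1, 36926))) = Add(Mul(Mul(Add(-20, Rational(5, 2)), -89), Rational(-1, 48134)), Rational(-4453, 36926)) = Add(Mul(Mul(Rational(-35, 2), -89), Rational(-1, 48134)), Rational(-4453, 36926)) = Add(Mul(Rational(3115, 2), Rational(-1, 48134)), Rational(-4453, 36926)) = Add(Rational(-3115, 96268), Rational(-4453, 36926)) = Rational(-271852947, 1777396084)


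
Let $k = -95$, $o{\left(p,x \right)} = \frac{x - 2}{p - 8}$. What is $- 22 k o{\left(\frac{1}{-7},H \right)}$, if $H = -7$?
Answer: $2310$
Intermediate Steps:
$o{\left(p,x \right)} = \frac{-2 + x}{-8 + p}$
$- 22 k o{\left(\frac{1}{-7},H \right)} = \left(-22\right) \left(-95\right) \frac{-2 - 7}{-8 + \frac{1}{-7}} = 2090 \frac{1}{-8 - \frac{1}{7}} \left(-9\right) = 2090 \frac{1}{- \frac{57}{7}} \left(-9\right) = 2090 \left(\left(- \frac{7}{57}\right) \left(-9\right)\right) = 2090 \cdot \frac{21}{19} = 2310$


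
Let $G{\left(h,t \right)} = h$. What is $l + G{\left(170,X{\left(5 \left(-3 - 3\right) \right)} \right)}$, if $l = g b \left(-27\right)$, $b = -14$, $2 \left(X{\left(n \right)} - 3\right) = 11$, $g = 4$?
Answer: $1682$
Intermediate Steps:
$X{\left(n \right)} = \frac{17}{2}$ ($X{\left(n \right)} = 3 + \frac{1}{2} \cdot 11 = 3 + \frac{11}{2} = \frac{17}{2}$)
$l = 1512$ ($l = 4 \left(-14\right) \left(-27\right) = \left(-56\right) \left(-27\right) = 1512$)
$l + G{\left(170,X{\left(5 \left(-3 - 3\right) \right)} \right)} = 1512 + 170 = 1682$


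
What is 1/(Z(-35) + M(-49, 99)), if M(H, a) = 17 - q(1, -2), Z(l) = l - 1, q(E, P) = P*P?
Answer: -1/23 ≈ -0.043478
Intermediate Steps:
q(E, P) = P²
Z(l) = -1 + l
M(H, a) = 13 (M(H, a) = 17 - 1*(-2)² = 17 - 1*4 = 17 - 4 = 13)
1/(Z(-35) + M(-49, 99)) = 1/((-1 - 35) + 13) = 1/(-36 + 13) = 1/(-23) = -1/23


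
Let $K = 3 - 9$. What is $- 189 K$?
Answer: $1134$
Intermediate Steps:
$K = -6$
$- 189 K = \left(-189\right) \left(-6\right) = 1134$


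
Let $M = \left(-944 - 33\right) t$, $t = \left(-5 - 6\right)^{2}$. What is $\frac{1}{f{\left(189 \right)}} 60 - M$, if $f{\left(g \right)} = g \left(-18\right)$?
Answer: $\frac{67029029}{567} \approx 1.1822 \cdot 10^{5}$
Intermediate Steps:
$f{\left(g \right)} = - 18 g$
$t = 121$ ($t = \left(-11\right)^{2} = 121$)
$M = -118217$ ($M = \left(-944 - 33\right) 121 = \left(-977\right) 121 = -118217$)
$\frac{1}{f{\left(189 \right)}} 60 - M = \frac{1}{\left(-18\right) 189} \cdot 60 - -118217 = \frac{1}{-3402} \cdot 60 + 118217 = \left(- \frac{1}{3402}\right) 60 + 118217 = - \frac{10}{567} + 118217 = \frac{67029029}{567}$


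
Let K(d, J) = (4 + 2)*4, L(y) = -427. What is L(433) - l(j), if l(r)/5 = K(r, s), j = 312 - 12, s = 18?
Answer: -547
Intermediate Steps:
j = 300
K(d, J) = 24 (K(d, J) = 6*4 = 24)
l(r) = 120 (l(r) = 5*24 = 120)
L(433) - l(j) = -427 - 1*120 = -427 - 120 = -547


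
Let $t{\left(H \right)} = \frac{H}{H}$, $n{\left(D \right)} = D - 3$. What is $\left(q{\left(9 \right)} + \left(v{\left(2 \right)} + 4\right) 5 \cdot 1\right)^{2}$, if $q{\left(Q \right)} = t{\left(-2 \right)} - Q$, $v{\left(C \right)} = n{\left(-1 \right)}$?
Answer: $64$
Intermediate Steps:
$n{\left(D \right)} = -3 + D$ ($n{\left(D \right)} = D - 3 = -3 + D$)
$v{\left(C \right)} = -4$ ($v{\left(C \right)} = -3 - 1 = -4$)
$t{\left(H \right)} = 1$
$q{\left(Q \right)} = 1 - Q$
$\left(q{\left(9 \right)} + \left(v{\left(2 \right)} + 4\right) 5 \cdot 1\right)^{2} = \left(\left(1 - 9\right) + \left(-4 + 4\right) 5 \cdot 1\right)^{2} = \left(\left(1 - 9\right) + 0 \cdot 5\right)^{2} = \left(-8 + 0\right)^{2} = \left(-8\right)^{2} = 64$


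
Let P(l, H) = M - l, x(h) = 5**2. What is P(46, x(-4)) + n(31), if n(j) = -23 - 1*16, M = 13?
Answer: -72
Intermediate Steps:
n(j) = -39 (n(j) = -23 - 16 = -39)
x(h) = 25
P(l, H) = 13 - l
P(46, x(-4)) + n(31) = (13 - 1*46) - 39 = (13 - 46) - 39 = -33 - 39 = -72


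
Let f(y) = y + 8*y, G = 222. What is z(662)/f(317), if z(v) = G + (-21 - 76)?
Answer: 125/2853 ≈ 0.043814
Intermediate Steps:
f(y) = 9*y
z(v) = 125 (z(v) = 222 + (-21 - 76) = 222 - 97 = 125)
z(662)/f(317) = 125/((9*317)) = 125/2853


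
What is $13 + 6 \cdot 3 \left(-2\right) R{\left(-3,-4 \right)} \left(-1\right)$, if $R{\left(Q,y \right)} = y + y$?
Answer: $-275$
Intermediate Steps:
$R{\left(Q,y \right)} = 2 y$
$13 + 6 \cdot 3 \left(-2\right) R{\left(-3,-4 \right)} \left(-1\right) = 13 + 6 \cdot 3 \left(-2\right) 2 \left(-4\right) \left(-1\right) = 13 + 18 \left(-2\right) \left(\left(-8\right) \left(-1\right)\right) = 13 - 288 = -275$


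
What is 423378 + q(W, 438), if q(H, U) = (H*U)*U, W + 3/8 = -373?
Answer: -142412751/2 ≈ -7.1206e+7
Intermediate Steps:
W = -2987/8 (W = -3/8 - 373 = -2987/8 ≈ -373.38)
q(H, U) = H*U²
423378 + q(W, 438) = 423378 - 2987/8*438² = 423378 - 2987/8*191844 = 423378 - 143259507/2 = -142412751/2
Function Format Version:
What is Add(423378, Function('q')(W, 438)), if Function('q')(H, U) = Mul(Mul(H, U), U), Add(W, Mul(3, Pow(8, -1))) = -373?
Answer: Rational(-142412751, 2) ≈ -7.1206e+7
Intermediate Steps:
W = Rational(-2987, 8) (W = Add(Rational(-3, 8), -373) = Rational(-2987, 8) ≈ -373.38)
Function('q')(H, U) = Mul(H, Pow(U, 2))
Add(423378, Function('q')(W, 438)) = Add(423378, Mul(Rational(-2987, 8), Pow(438, 2))) = Add(423378, Mul(Rational(-2987, 8), 191844)) = Add(423378, Rational(-143259507, 2)) = Rational(-142412751, 2)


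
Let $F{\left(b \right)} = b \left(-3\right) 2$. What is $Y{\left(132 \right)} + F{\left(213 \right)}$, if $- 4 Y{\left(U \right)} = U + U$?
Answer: $-1344$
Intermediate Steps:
$F{\left(b \right)} = - 6 b$ ($F{\left(b \right)} = - 3 b 2 = - 6 b$)
$Y{\left(U \right)} = - \frac{U}{2}$ ($Y{\left(U \right)} = - \frac{U + U}{4} = - \frac{2 U}{4} = - \frac{U}{2}$)
$Y{\left(132 \right)} + F{\left(213 \right)} = \left(- \frac{1}{2}\right) 132 - 1278 = -66 - 1278 = -1344$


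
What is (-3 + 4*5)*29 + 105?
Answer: 598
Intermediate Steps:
(-3 + 4*5)*29 + 105 = (-3 + 20)*29 + 105 = 17*29 + 105 = 493 + 105 = 598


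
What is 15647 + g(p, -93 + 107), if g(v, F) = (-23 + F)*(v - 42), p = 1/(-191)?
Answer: 3060784/191 ≈ 16025.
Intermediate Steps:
p = -1/191 ≈ -0.0052356
g(v, F) = (-42 + v)*(-23 + F) (g(v, F) = (-23 + F)*(-42 + v) = (-42 + v)*(-23 + F))
15647 + g(p, -93 + 107) = 15647 + (966 - 42*(-93 + 107) - 23*(-1/191) + (-93 + 107)*(-1/191)) = 15647 + (966 - 42*14 + 23/191 + 14*(-1/191)) = 15647 + (966 - 588 + 23/191 - 14/191) = 15647 + 72207/191 = 3060784/191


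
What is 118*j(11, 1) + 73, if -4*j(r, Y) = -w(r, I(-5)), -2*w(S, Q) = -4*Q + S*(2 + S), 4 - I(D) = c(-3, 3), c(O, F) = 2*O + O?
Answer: -5077/4 ≈ -1269.3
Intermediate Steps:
c(O, F) = 3*O
I(D) = 13 (I(D) = 4 - 3*(-3) = 4 - 1*(-9) = 4 + 9 = 13)
w(S, Q) = 2*Q - S*(2 + S)/2 (w(S, Q) = -(-4*Q + S*(2 + S))/2 = 2*Q - S*(2 + S)/2)
j(r, Y) = 13/2 - r/4 - r**2/8 (j(r, Y) = -(-1)*(-r + 2*13 - r**2/2)/4 = -(-1)*(-r + 26 - r**2/2)/4 = -(-1)*(26 - r - r**2/2)/4 = -(-26 + r + r**2/2)/4 = 13/2 - r/4 - r**2/8)
118*j(11, 1) + 73 = 118*(13/2 - 1/4*11 - 1/8*11**2) + 73 = 118*(13/2 - 11/4 - 1/8*121) + 73 = 118*(13/2 - 11/4 - 121/8) + 73 = 118*(-91/8) + 73 = -5369/4 + 73 = -5077/4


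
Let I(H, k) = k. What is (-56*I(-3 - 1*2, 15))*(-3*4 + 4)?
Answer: 6720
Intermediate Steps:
(-56*I(-3 - 1*2, 15))*(-3*4 + 4) = (-56*15)*(-3*4 + 4) = -840*(-12 + 4) = -840*(-8) = 6720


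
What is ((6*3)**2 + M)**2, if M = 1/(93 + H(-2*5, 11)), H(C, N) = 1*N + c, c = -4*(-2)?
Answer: 1316891521/12544 ≈ 1.0498e+5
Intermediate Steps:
c = 8
H(C, N) = 8 + N (H(C, N) = 1*N + 8 = N + 8 = 8 + N)
M = 1/112 (M = 1/(93 + (8 + 11)) = 1/(93 + 19) = 1/112 ≈ 0.0089286)
((6*3)**2 + M)**2 = ((6*3)**2 + 1/112)**2 = (18**2 + 1/112)**2 = (324 + 1/112)**2 = (36289/112)**2 = 1316891521/12544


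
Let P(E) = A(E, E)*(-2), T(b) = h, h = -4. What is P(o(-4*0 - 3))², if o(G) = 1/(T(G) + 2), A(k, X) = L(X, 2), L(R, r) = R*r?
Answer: 4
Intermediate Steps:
T(b) = -4
A(k, X) = 2*X (A(k, X) = X*2 = 2*X)
o(G) = -½ (o(G) = 1/(-4 + 2) = 1/(-2) = -½)
P(E) = -4*E (P(E) = (2*E)*(-2) = -4*E)
P(o(-4*0 - 3))² = (-4*(-½))² = 2² = 4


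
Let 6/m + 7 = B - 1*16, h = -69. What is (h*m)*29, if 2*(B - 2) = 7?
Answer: 24012/35 ≈ 686.06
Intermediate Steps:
B = 11/2 (B = 2 + (½)*7 = 2 + 7/2 = 11/2 ≈ 5.5000)
m = -12/35 (m = 6/(-7 + (11/2 - 1*16)) = 6/(-7 + (11/2 - 16)) = 6/(-7 - 21/2) = 6/(-35/2) = 6*(-2/35) = -12/35 ≈ -0.34286)
(h*m)*29 = -69*(-12/35)*29 = (828/35)*29 = 24012/35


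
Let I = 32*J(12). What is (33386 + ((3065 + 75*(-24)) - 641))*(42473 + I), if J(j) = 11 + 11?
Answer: 1468449770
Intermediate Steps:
J(j) = 22
I = 704 (I = 32*22 = 704)
(33386 + ((3065 + 75*(-24)) - 641))*(42473 + I) = (33386 + ((3065 + 75*(-24)) - 641))*(42473 + 704) = (33386 + ((3065 - 1800) - 641))*43177 = (33386 + (1265 - 641))*43177 = (33386 + 624)*43177 = 34010*43177 = 1468449770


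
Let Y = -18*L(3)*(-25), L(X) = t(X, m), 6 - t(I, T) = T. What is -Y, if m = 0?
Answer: -2700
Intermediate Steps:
t(I, T) = 6 - T
L(X) = 6 (L(X) = 6 - 1*0 = 6 + 0 = 6)
Y = 2700 (Y = -18*6*(-25) = -108*(-25) = 2700)
-Y = -1*2700 = -2700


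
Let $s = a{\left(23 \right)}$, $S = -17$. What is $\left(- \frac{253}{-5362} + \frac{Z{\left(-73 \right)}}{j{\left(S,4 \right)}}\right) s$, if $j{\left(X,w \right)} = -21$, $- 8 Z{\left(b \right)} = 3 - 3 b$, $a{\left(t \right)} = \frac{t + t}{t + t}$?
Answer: $\frac{14677}{10724} \approx 1.3686$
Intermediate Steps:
$a{\left(t \right)} = 1$ ($a{\left(t \right)} = \frac{2 t}{2 t} = 2 t \frac{1}{2 t} = 1$)
$Z{\left(b \right)} = - \frac{3}{8} + \frac{3 b}{8}$ ($Z{\left(b \right)} = - \frac{3 - 3 b}{8} = - \frac{3}{8} + \frac{3 b}{8}$)
$s = 1$
$\left(- \frac{253}{-5362} + \frac{Z{\left(-73 \right)}}{j{\left(S,4 \right)}}\right) s = \left(- \frac{253}{-5362} + \frac{- \frac{3}{8} + \frac{3}{8} \left(-73\right)}{-21}\right) 1 = \left(\left(-253\right) \left(- \frac{1}{5362}\right) + \left(- \frac{3}{8} - \frac{219}{8}\right) \left(- \frac{1}{21}\right)\right) 1 = \left(\frac{253}{5362} - - \frac{37}{28}\right) 1 = \left(\frac{253}{5362} + \frac{37}{28}\right) 1 = \frac{14677}{10724} \cdot 1 = \frac{14677}{10724}$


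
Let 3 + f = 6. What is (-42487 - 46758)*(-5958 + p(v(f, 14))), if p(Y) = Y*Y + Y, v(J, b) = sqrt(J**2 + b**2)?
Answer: 513426485 - 89245*sqrt(205) ≈ 5.1215e+8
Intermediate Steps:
f = 3 (f = -3 + 6 = 3)
p(Y) = Y + Y**2 (p(Y) = Y**2 + Y = Y + Y**2)
(-42487 - 46758)*(-5958 + p(v(f, 14))) = (-42487 - 46758)*(-5958 + sqrt(3**2 + 14**2)*(1 + sqrt(3**2 + 14**2))) = -89245*(-5958 + sqrt(9 + 196)*(1 + sqrt(9 + 196))) = -89245*(-5958 + sqrt(205)*(1 + sqrt(205))) = 531721710 - 89245*sqrt(205)*(1 + sqrt(205))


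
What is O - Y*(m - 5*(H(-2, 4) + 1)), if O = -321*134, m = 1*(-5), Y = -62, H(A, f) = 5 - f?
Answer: -43944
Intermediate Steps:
m = -5
O = -43014
O - Y*(m - 5*(H(-2, 4) + 1)) = -43014 - (-62)*(-5 - 5*((5 - 1*4) + 1)) = -43014 - (-62)*(-5 - 5*((5 - 4) + 1)) = -43014 - (-62)*(-5 - 5*(1 + 1)) = -43014 - (-62)*(-5 - 5*2) = -43014 - (-62)*(-5 - 10) = -43014 - (-62)*(-15) = -43014 - 1*930 = -43014 - 930 = -43944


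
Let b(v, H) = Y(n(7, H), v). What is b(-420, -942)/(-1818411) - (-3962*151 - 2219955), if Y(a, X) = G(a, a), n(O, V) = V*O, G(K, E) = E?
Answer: 244032228561/86591 ≈ 2.8182e+6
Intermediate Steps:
n(O, V) = O*V
Y(a, X) = a
b(v, H) = 7*H
b(-420, -942)/(-1818411) - (-3962*151 - 2219955) = (7*(-942))/(-1818411) - (-3962*151 - 2219955) = -6594*(-1/1818411) - (-598262 - 2219955) = 314/86591 - 1*(-2818217) = 314/86591 + 2818217 = 244032228561/86591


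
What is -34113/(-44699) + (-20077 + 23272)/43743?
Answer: 545006088/651756119 ≈ 0.83621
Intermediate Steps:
-34113/(-44699) + (-20077 + 23272)/43743 = -34113*(-1/44699) + 3195*(1/43743) = 34113/44699 + 1065/14581 = 545006088/651756119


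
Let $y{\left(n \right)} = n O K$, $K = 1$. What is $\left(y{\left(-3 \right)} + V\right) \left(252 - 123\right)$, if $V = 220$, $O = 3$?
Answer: $27219$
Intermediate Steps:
$y{\left(n \right)} = 3 n$ ($y{\left(n \right)} = n 3 \cdot 1 = 3 n 1 = 3 n$)
$\left(y{\left(-3 \right)} + V\right) \left(252 - 123\right) = \left(3 \left(-3\right) + 220\right) \left(252 - 123\right) = \left(-9 + 220\right) 129 = 211 \cdot 129 = 27219$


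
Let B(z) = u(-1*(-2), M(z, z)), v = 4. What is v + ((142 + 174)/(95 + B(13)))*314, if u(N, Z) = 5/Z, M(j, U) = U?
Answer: 161859/155 ≈ 1044.3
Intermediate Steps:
B(z) = 5/z
v + ((142 + 174)/(95 + B(13)))*314 = 4 + ((142 + 174)/(95 + 5/13))*314 = 4 + (316/(95 + 5*(1/13)))*314 = 4 + (316/(95 + 5/13))*314 = 4 + (316/(1240/13))*314 = 4 + (316*(13/1240))*314 = 4 + (1027/310)*314 = 4 + 161239/155 = 161859/155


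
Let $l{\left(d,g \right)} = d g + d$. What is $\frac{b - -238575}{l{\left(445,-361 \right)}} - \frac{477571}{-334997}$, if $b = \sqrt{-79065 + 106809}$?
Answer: $- \frac{45533801}{715553592} - \frac{17 \sqrt{6}}{40050} \approx -0.064674$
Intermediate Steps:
$b = 68 \sqrt{6}$ ($b = \sqrt{27744} = 68 \sqrt{6} \approx 166.57$)
$l{\left(d,g \right)} = d + d g$
$\frac{b - -238575}{l{\left(445,-361 \right)}} - \frac{477571}{-334997} = \frac{68 \sqrt{6} - -238575}{445 \left(1 - 361\right)} - \frac{477571}{-334997} = \frac{68 \sqrt{6} + 238575}{445 \left(-360\right)} - - \frac{477571}{334997} = \frac{238575 + 68 \sqrt{6}}{-160200} + \frac{477571}{334997} = \left(238575 + 68 \sqrt{6}\right) \left(- \frac{1}{160200}\right) + \frac{477571}{334997} = \left(- \frac{3181}{2136} - \frac{17 \sqrt{6}}{40050}\right) + \frac{477571}{334997} = - \frac{45533801}{715553592} - \frac{17 \sqrt{6}}{40050}$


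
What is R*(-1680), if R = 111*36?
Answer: -6713280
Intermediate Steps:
R = 3996
R*(-1680) = 3996*(-1680) = -6713280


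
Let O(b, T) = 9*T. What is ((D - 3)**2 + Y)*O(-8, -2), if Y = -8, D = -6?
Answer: -1314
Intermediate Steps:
((D - 3)**2 + Y)*O(-8, -2) = ((-6 - 3)**2 - 8)*(9*(-2)) = ((-9)**2 - 8)*(-18) = (81 - 8)*(-18) = 73*(-18) = -1314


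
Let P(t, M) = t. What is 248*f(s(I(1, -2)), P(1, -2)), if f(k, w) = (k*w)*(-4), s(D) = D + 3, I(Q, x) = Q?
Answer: -3968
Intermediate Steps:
s(D) = 3 + D
f(k, w) = -4*k*w
248*f(s(I(1, -2)), P(1, -2)) = 248*(-4*(3 + 1)*1) = 248*(-4*4*1) = 248*(-16) = -3968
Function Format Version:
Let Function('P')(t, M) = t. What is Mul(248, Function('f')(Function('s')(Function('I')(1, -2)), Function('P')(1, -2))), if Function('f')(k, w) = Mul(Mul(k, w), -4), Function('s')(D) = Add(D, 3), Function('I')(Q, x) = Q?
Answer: -3968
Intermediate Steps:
Function('s')(D) = Add(3, D)
Function('f')(k, w) = Mul(-4, k, w)
Mul(248, Function('f')(Function('s')(Function('I')(1, -2)), Function('P')(1, -2))) = Mul(248, Mul(-4, Add(3, 1), 1)) = Mul(248, Mul(-4, 4, 1)) = Mul(248, -16) = -3968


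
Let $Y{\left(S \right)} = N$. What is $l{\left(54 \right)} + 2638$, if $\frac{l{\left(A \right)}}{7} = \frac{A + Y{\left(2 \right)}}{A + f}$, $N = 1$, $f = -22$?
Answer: $\frac{84801}{32} \approx 2650.0$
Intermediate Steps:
$Y{\left(S \right)} = 1$
$l{\left(A \right)} = \frac{7 \left(1 + A\right)}{-22 + A}$ ($l{\left(A \right)} = 7 \frac{A + 1}{A - 22} = 7 \frac{1 + A}{-22 + A} = \frac{7 \left(1 + A\right)}{-22 + A}$)
$l{\left(54 \right)} + 2638 = \frac{7 \left(1 + 54\right)}{-22 + 54} + 2638 = 7 \cdot \frac{1}{32} \cdot 55 + 2638 = \frac{385}{32} + 2638 = \frac{84801}{32}$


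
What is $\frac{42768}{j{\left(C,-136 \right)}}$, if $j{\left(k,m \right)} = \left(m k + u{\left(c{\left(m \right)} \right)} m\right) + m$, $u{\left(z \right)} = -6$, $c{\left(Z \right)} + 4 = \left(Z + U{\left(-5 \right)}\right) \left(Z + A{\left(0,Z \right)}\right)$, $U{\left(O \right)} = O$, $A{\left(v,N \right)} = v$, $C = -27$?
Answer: $\frac{2673}{272} \approx 9.8272$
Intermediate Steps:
$c{\left(Z \right)} = -4 + Z \left(-5 + Z\right)$ ($c{\left(Z \right)} = -4 + \left(Z - 5\right) \left(Z + 0\right) = -4 + \left(-5 + Z\right) Z = -4 + Z \left(-5 + Z\right)$)
$j{\left(k,m \right)} = - 5 m + k m$ ($j{\left(k,m \right)} = \left(m k - 6 m\right) + m = \left(k m - 6 m\right) + m = \left(- 6 m + k m\right) + m = - 5 m + k m$)
$\frac{42768}{j{\left(C,-136 \right)}} = \frac{42768}{\left(-136\right) \left(-5 - 27\right)} = \frac{42768}{\left(-136\right) \left(-32\right)} = \frac{42768}{4352} = 42768 \cdot \frac{1}{4352} = \frac{2673}{272}$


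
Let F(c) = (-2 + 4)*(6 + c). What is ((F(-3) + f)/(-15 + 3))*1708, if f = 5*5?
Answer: -13237/3 ≈ -4412.3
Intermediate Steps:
F(c) = 12 + 2*c (F(c) = 2*(6 + c) = 12 + 2*c)
f = 25
((F(-3) + f)/(-15 + 3))*1708 = (((12 + 2*(-3)) + 25)/(-15 + 3))*1708 = (((12 - 6) + 25)/(-12))*1708 = ((6 + 25)*(-1/12))*1708 = (31*(-1/12))*1708 = -31/12*1708 = -13237/3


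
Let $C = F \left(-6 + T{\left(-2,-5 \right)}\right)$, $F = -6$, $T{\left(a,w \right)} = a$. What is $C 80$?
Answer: $3840$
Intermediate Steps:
$C = 48$ ($C = - 6 \left(-6 - 2\right) = \left(-6\right) \left(-8\right) = 48$)
$C 80 = 48 \cdot 80 = 3840$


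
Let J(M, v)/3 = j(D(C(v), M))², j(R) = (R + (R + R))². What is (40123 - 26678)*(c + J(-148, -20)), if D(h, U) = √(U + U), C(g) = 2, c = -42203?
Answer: 285685880825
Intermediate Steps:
D(h, U) = √2*√U (D(h, U) = √(2*U) = √2*√U)
j(R) = 9*R² (j(R) = (R + 2*R)² = (3*R)² = 9*R²)
J(M, v) = 972*M² (J(M, v) = 3*(9*(√2*√M)²)² = 3*(9*(2*M))² = 3*(18*M)² = 3*(324*M²) = 972*M²)
(40123 - 26678)*(c + J(-148, -20)) = (40123 - 26678)*(-42203 + 972*(-148)²) = 13445*(-42203 + 972*21904) = 13445*(-42203 + 21290688) = 13445*21248485 = 285685880825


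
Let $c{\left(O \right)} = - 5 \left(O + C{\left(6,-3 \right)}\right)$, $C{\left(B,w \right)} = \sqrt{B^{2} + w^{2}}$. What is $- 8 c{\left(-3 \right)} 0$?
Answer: $0$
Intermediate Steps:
$c{\left(O \right)} = - 15 \sqrt{5} - 5 O$ ($c{\left(O \right)} = - 5 \left(O + \sqrt{6^{2} + \left(-3\right)^{2}}\right) = - 5 \left(O + \sqrt{36 + 9}\right) = - 5 \left(O + \sqrt{45}\right) = - 5 \left(O + 3 \sqrt{5}\right) = - 15 \sqrt{5} - 5 O$)
$- 8 c{\left(-3 \right)} 0 = - 8 \left(- 15 \sqrt{5} - -15\right) 0 = - 8 \left(- 15 \sqrt{5} + 15\right) 0 = - 8 \left(15 - 15 \sqrt{5}\right) 0 = \left(-120 + 120 \sqrt{5}\right) 0 = 0$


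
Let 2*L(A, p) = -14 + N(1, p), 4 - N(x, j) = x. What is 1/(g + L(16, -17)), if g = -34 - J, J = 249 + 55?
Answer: -2/687 ≈ -0.0029112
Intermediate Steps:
J = 304
N(x, j) = 4 - x
L(A, p) = -11/2 (L(A, p) = (-14 + (4 - 1*1))/2 = (-14 + (4 - 1))/2 = (-14 + 3)/2 = (½)*(-11) = -11/2)
g = -338 (g = -34 - 1*304 = -34 - 304 = -338)
1/(g + L(16, -17)) = 1/(-338 - 11/2) = 1/(-687/2) = -2/687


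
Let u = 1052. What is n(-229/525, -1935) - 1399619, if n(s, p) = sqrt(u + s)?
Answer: -1399619 + sqrt(11593491)/105 ≈ -1.3996e+6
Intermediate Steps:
n(s, p) = sqrt(1052 + s)
n(-229/525, -1935) - 1399619 = sqrt(1052 - 229/525) - 1399619 = sqrt(552071/525) - 1399619 = sqrt(11593491)/105 - 1399619 = -1399619 + sqrt(11593491)/105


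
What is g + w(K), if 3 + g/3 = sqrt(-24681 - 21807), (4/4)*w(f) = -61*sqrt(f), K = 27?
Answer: -9 - 183*sqrt(3) + 6*I*sqrt(11622) ≈ -325.97 + 646.83*I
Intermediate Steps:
w(f) = -61*sqrt(f)
g = -9 + 6*I*sqrt(11622) (g = -9 + 3*sqrt(-24681 - 21807) = -9 + 3*sqrt(-46488) = -9 + 3*(2*I*sqrt(11622)) = -9 + 6*I*sqrt(11622) ≈ -9.0 + 646.83*I)
g + w(K) = (-9 + 6*I*sqrt(11622)) - 183*sqrt(3) = -9 - 183*sqrt(3) + 6*I*sqrt(11622)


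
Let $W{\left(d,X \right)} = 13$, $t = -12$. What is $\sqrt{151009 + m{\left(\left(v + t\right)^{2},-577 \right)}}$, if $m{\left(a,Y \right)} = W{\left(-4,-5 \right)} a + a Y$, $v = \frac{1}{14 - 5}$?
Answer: $\frac{\sqrt{5774493}}{9} \approx 267.0$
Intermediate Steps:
$v = \frac{1}{9} \approx 0.11111$
$m{\left(a,Y \right)} = 13 a + Y a$ ($m{\left(a,Y \right)} = 13 a + a Y = 13 a + Y a$)
$\sqrt{151009 + m{\left(\left(v + t\right)^{2},-577 \right)}} = \sqrt{151009 + \left(\frac{1}{9} - 12\right)^{2} \left(13 - 577\right)} = \sqrt{151009 + \left(- \frac{107}{9}\right)^{2} \left(-564\right)} = \sqrt{151009 + \frac{11449}{81} \left(-564\right)} = \sqrt{151009 - \frac{2152412}{27}} = \sqrt{\frac{1924831}{27}} = \frac{\sqrt{5774493}}{9}$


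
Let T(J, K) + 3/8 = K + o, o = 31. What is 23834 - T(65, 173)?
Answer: 189043/8 ≈ 23630.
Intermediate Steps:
T(J, K) = 245/8 + K (T(J, K) = -3/8 + (K + 31) = -3/8 + (31 + K) = 245/8 + K)
23834 - T(65, 173) = 23834 - (245/8 + 173) = 23834 - 1*1629/8 = 23834 - 1629/8 = 189043/8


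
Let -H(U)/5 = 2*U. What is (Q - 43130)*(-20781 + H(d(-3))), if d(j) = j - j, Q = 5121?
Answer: 789865029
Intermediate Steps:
d(j) = 0
H(U) = -10*U
(Q - 43130)*(-20781 + H(d(-3))) = (5121 - 43130)*(-20781 - 10*0) = -38009*(-20781 + 0) = -38009*(-20781) = 789865029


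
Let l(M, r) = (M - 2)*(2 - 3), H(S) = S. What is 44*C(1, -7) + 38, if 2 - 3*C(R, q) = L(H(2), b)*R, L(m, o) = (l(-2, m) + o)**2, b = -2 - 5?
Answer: -194/3 ≈ -64.667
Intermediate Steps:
l(M, r) = 2 - M (l(M, r) = (-2 + M)*(-1) = 2 - M)
b = -7
L(m, o) = (4 + o)**2 (L(m, o) = ((2 - 1*(-2)) + o)**2 = ((2 + 2) + o)**2 = (4 + o)**2)
C(R, q) = 2/3 - 3*R (C(R, q) = 2/3 - (4 - 7)**2*R/3 = 2/3 - (-3)**2*R/3 = 2/3 - 3*R)
44*C(1, -7) + 38 = 44*(2/3 - 3*1) + 38 = 44*(2/3 - 3) + 38 = 44*(-7/3) + 38 = -308/3 + 38 = -194/3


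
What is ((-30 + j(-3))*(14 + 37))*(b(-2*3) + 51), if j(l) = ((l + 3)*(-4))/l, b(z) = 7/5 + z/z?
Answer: -81702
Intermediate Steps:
b(z) = 12/5 (b(z) = 7*(1/5) + 1 = 7/5 + 1 = 12/5)
j(l) = (-12 - 4*l)/l (j(l) = ((3 + l)*(-4))/l = (-12 - 4*l)/l)
((-30 + j(-3))*(14 + 37))*(b(-2*3) + 51) = ((-30 + (-4 - 12/(-3)))*(14 + 37))*(12/5 + 51) = ((-30 + (-4 - 12*(-1/3)))*51)*(267/5) = ((-30 + (-4 + 4))*51)*(267/5) = ((-30 + 0)*51)*(267/5) = -30*51*(267/5) = -1530*267/5 = -81702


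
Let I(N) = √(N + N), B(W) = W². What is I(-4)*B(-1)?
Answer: 2*I*√2 ≈ 2.8284*I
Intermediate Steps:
I(N) = √2*√N (I(N) = √(2*N) = √2*√N)
I(-4)*B(-1) = (√2*√(-4))*(-1)² = (√2*(2*I))*1 = (2*I*√2)*1 = 2*I*√2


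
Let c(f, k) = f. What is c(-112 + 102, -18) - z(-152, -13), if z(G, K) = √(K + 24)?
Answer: -10 - √11 ≈ -13.317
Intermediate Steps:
z(G, K) = √(24 + K)
c(-112 + 102, -18) - z(-152, -13) = (-112 + 102) - √(24 - 13) = -10 - √11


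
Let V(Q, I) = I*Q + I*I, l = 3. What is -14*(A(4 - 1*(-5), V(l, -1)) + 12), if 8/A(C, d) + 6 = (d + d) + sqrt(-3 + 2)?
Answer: -15848/101 + 112*I/101 ≈ -156.91 + 1.1089*I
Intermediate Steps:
V(Q, I) = I**2 + I*Q (V(Q, I) = I*Q + I**2 = I**2 + I*Q)
A(C, d) = 8/(-6 + I + 2*d) (A(C, d) = 8/(-6 + ((d + d) + sqrt(-3 + 2))) = 8/(-6 + (2*d + sqrt(-1))) = 8/(-6 + (2*d + I)) = 8/(-6 + (I + 2*d)) = 8/(-6 + I + 2*d))
-14*(A(4 - 1*(-5), V(l, -1)) + 12) = -14*(8/(-6 + I + 2*(-(-1 + 3))) + 12) = -14*(8/(-6 + I + 2*(-1*2)) + 12) = -14*(8/(-6 + I + 2*(-2)) + 12) = -14*(8/(-6 + I - 4) + 12) = -14*(8/(-10 + I) + 12) = -14*(8*((-10 - I)/101) + 12) = -14*(8*(-10 - I)/101 + 12) = -14*(12 + 8*(-10 - I)/101) = -168 - 112*(-10 - I)/101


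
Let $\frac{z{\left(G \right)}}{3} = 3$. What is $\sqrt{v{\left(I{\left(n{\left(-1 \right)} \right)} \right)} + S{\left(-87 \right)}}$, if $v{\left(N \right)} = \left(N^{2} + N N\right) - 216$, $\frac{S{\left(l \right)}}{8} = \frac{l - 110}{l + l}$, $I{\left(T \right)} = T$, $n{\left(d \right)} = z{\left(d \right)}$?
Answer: $\frac{i \sqrt{340170}}{87} \approx 6.7039 i$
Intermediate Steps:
$z{\left(G \right)} = 9$ ($z{\left(G \right)} = 3 \cdot 3 = 9$)
$n{\left(d \right)} = 9$
$S{\left(l \right)} = \frac{4 \left(-110 + l\right)}{l}$ ($S{\left(l \right)} = 8 \frac{l - 110}{l + l} = 8 \frac{-110 + l}{2 l} = \frac{4 \left(-110 + l\right)}{l}$)
$v{\left(N \right)} = -216 + 2 N^{2}$ ($v{\left(N \right)} = \left(N^{2} + N^{2}\right) - 216 = 2 N^{2} - 216 = -216 + 2 N^{2}$)
$\sqrt{v{\left(I{\left(n{\left(-1 \right)} \right)} \right)} + S{\left(-87 \right)}} = \sqrt{\left(-216 + 2 \cdot 9^{2}\right) - \left(-4 + \frac{440}{-87}\right)} = \sqrt{\left(-216 + 2 \cdot 81\right) + \left(4 - - \frac{440}{87}\right)} = \sqrt{\left(-216 + 162\right) + \left(4 + \frac{440}{87}\right)} = \sqrt{-54 + \frac{788}{87}} = \sqrt{- \frac{3910}{87}} = \frac{i \sqrt{340170}}{87}$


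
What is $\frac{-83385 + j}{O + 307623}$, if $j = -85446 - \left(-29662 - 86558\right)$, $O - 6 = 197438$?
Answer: $- \frac{52611}{505067} \approx -0.10417$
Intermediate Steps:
$O = 197444$ ($O = 6 + 197438 = 197444$)
$j = 30774$ ($j = -85446 - -116220 = -85446 + 116220 = 30774$)
$\frac{-83385 + j}{O + 307623} = \frac{-83385 + 30774}{197444 + 307623} = - \frac{52611}{505067}$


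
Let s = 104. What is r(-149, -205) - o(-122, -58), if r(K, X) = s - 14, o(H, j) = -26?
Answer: 116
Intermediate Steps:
r(K, X) = 90 (r(K, X) = 104 - 14 = 90)
r(-149, -205) - o(-122, -58) = 90 - 1*(-26) = 90 + 26 = 116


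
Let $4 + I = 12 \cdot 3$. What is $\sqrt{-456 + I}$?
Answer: $2 i \sqrt{106} \approx 20.591 i$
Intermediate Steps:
$I = 32$ ($I = -4 + 12 \cdot 3 = -4 + 36 = 32$)
$\sqrt{-456 + I} = \sqrt{-456 + 32} = \sqrt{-424} = 2 i \sqrt{106}$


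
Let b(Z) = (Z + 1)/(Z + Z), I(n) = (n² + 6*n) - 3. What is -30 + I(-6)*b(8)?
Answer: -507/16 ≈ -31.688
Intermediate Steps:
I(n) = -3 + n² + 6*n
b(Z) = (1 + Z)/(2*Z) (b(Z) = (1 + Z)/((2*Z)) = (1 + Z)*(1/(2*Z)) = (1 + Z)/(2*Z))
-30 + I(-6)*b(8) = -30 + (-3 + (-6)² + 6*(-6))*((½)*(1 + 8)/8) = -30 + (-3 + 36 - 36)*((½)*(⅛)*9) = -30 - 3*9/16 = -30 - 27/16 = -507/16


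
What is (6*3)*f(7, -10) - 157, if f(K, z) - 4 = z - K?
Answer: -391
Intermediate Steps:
f(K, z) = 4 + z - K (f(K, z) = 4 + (z - K) = 4 + z - K)
(6*3)*f(7, -10) - 157 = (6*3)*(4 - 10 - 1*7) - 157 = 18*(4 - 10 - 7) - 157 = 18*(-13) - 157 = -234 - 157 = -391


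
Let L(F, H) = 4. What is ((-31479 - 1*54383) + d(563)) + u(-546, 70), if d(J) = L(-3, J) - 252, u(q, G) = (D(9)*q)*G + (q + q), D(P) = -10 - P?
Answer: 638978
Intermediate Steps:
u(q, G) = 2*q - 19*G*q (u(q, G) = ((-10 - 1*9)*q)*G + (q + q) = ((-10 - 9)*q)*G + 2*q = (-19*q)*G + 2*q = -19*G*q + 2*q = 2*q - 19*G*q)
d(J) = -248 (d(J) = 4 - 252 = -248)
((-31479 - 1*54383) + d(563)) + u(-546, 70) = ((-31479 - 1*54383) - 248) - 546*(2 - 19*70) = ((-31479 - 54383) - 248) - 546*(2 - 1330) = (-85862 - 248) - 546*(-1328) = -86110 + 725088 = 638978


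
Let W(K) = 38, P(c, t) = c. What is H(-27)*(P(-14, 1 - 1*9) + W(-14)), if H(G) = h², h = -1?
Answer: 24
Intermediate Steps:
H(G) = 1 (H(G) = (-1)² = 1)
H(-27)*(P(-14, 1 - 1*9) + W(-14)) = 1*(-14 + 38) = 1*24 = 24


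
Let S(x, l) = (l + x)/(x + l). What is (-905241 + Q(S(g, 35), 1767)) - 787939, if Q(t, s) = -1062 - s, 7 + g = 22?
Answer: -1696009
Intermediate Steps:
g = 15 (g = -7 + 22 = 15)
S(x, l) = 1 (S(x, l) = (l + x)/(l + x) = 1)
(-905241 + Q(S(g, 35), 1767)) - 787939 = (-905241 + (-1062 - 1*1767)) - 787939 = (-905241 + (-1062 - 1767)) - 787939 = (-905241 - 2829) - 787939 = -908070 - 787939 = -1696009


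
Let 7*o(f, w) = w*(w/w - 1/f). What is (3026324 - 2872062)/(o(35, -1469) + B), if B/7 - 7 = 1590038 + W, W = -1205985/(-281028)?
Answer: 321855322040/23222149156839 ≈ 0.013860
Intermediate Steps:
W = 36545/8516 (W = -1205985*(-1/281028) = 36545/8516 ≈ 4.2913)
B = 94786018355/8516 (B = 49 + 7*(1590038 + 36545/8516) = 49 + 7*(13540800153/8516) = 49 + 94785601071/8516 = 94786018355/8516 ≈ 1.1130e+7)
o(f, w) = w*(1 - 1/f)/7 (o(f, w) = (w*(w/w - 1/f))/7 = (w*(1 - 1/f))/7 = w*(1 - 1/f)/7)
(3026324 - 2872062)/(o(35, -1469) + B) = (3026324 - 2872062)/((⅐)*(-1469)*(-1 + 35)/35 + 94786018355/8516) = 154262/((⅐)*(-1469)*(1/35)*34 + 94786018355/8516) = 154262/(-49946/245 + 94786018355/8516) = 154262/(23222149156839/2086420) = 154262*(2086420/23222149156839) = 321855322040/23222149156839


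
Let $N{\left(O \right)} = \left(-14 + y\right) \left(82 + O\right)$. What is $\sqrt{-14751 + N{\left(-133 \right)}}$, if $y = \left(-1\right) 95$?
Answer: $2 i \sqrt{2298} \approx 95.875 i$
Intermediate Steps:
$y = -95$
$N{\left(O \right)} = -8938 - 109 O$ ($N{\left(O \right)} = \left(-14 - 95\right) \left(82 + O\right) = - 109 \left(82 + O\right) = -8938 - 109 O$)
$\sqrt{-14751 + N{\left(-133 \right)}} = \sqrt{-14751 - -5559} = \sqrt{-14751 + \left(-8938 + 14497\right)} = \sqrt{-14751 + 5559} = \sqrt{-9192} = 2 i \sqrt{2298}$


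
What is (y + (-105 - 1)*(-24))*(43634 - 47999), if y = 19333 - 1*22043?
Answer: 724590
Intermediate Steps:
y = -2710 (y = 19333 - 22043 = -2710)
(y + (-105 - 1)*(-24))*(43634 - 47999) = (-2710 + (-105 - 1)*(-24))*(43634 - 47999) = (-2710 - 106*(-24))*(-4365) = (-2710 + 2544)*(-4365) = -166*(-4365) = 724590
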